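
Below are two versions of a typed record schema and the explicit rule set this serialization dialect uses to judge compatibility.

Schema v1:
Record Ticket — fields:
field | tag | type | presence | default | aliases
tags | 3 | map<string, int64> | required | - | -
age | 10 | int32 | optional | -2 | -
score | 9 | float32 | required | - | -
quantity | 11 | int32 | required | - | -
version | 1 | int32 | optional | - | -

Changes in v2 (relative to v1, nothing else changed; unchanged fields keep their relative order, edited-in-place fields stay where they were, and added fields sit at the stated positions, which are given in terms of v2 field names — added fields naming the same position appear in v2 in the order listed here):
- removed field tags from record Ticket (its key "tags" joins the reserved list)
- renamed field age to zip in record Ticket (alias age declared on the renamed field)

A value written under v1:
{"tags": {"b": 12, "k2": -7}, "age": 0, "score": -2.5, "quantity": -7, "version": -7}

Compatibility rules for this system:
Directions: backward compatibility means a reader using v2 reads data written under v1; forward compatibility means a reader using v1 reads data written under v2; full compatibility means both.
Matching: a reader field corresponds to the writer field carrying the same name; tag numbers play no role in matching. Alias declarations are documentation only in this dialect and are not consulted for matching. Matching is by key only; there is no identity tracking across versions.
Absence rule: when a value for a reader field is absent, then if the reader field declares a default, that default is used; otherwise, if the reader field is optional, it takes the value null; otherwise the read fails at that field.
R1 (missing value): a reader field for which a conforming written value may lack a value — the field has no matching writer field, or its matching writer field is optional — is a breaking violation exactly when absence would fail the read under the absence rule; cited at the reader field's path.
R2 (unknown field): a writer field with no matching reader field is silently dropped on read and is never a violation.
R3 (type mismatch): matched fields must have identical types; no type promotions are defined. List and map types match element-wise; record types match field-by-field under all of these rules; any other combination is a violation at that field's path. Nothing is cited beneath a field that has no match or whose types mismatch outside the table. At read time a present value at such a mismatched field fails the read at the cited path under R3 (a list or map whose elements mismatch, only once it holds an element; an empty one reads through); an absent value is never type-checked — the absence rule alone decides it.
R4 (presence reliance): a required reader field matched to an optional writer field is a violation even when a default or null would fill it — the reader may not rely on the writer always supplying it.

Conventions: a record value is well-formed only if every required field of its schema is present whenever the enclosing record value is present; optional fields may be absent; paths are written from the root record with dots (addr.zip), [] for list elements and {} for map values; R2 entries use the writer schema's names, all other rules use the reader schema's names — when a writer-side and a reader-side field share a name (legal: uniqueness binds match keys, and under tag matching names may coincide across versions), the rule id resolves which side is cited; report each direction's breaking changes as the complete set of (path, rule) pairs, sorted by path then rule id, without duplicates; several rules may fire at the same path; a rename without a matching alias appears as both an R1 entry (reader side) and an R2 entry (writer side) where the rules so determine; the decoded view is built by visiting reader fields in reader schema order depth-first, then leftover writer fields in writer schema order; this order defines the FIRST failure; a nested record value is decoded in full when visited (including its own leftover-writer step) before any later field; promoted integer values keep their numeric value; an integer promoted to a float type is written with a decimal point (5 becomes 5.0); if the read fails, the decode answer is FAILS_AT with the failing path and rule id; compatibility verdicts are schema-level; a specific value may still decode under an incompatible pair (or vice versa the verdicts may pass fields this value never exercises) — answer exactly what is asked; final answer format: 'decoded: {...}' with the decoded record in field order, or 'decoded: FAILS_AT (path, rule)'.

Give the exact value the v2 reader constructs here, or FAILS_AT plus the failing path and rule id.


decoded: {"zip": -2, "score": -2.5, "quantity": -7, "version": -7}

each type pair in Ticket: writer, then reader
decode (reader v2):
  zip := -2 (no value, default fills)
  score := -2.5
  quantity := -7
  version := -7
  writer tags: unmatched, discarded
  writer age: unmatched, discarded
  => decoded: {"zip": -2, "score": -2.5, "quantity": -7, "version": -7}


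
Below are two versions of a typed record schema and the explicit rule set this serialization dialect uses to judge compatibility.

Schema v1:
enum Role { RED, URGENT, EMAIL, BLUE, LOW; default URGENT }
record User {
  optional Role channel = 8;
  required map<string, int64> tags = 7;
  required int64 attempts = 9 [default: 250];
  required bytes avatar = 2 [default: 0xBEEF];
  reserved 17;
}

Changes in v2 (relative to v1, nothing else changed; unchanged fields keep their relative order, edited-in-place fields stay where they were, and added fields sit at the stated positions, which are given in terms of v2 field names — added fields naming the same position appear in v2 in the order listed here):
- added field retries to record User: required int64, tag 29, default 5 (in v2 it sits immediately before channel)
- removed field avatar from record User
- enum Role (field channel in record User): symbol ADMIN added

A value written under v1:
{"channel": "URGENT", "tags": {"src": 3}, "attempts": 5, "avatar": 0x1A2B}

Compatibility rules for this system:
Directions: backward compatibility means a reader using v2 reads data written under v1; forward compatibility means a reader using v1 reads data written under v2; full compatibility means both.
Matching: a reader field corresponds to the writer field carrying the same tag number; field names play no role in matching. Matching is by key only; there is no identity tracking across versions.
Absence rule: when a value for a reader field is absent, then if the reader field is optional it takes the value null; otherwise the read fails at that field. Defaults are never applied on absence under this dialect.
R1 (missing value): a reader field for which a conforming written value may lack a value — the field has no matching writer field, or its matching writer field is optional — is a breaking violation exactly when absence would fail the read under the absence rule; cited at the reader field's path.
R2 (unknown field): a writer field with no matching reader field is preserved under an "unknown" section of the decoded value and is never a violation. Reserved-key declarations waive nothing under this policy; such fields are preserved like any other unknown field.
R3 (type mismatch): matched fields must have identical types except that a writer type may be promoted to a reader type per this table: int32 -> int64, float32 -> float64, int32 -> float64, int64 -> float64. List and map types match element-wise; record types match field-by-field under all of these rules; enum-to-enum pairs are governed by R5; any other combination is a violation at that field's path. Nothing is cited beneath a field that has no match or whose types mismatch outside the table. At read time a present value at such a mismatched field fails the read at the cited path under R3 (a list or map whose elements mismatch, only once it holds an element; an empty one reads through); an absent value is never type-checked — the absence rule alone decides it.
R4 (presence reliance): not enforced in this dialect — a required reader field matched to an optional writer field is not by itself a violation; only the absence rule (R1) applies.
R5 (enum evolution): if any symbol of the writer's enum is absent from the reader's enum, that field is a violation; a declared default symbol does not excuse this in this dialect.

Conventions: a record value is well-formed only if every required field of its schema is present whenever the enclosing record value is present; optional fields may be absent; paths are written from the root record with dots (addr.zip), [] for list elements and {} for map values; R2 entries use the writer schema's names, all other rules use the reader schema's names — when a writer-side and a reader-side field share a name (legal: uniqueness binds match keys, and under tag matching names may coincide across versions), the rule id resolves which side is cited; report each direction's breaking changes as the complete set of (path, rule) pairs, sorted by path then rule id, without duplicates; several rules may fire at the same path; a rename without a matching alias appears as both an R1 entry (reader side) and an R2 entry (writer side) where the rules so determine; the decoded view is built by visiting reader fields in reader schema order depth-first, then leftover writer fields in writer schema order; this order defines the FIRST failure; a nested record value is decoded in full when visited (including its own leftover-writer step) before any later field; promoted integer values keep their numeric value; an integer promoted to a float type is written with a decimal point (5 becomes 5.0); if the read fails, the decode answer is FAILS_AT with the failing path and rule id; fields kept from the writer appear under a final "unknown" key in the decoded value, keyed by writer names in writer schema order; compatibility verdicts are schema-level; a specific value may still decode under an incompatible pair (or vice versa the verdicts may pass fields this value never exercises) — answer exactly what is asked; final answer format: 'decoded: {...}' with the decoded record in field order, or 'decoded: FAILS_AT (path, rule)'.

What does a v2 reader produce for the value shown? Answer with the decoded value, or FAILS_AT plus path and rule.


decoded: FAILS_AT (retries, R1)

in User below, arrows point writer -> reader
decoding the User value with the v2 reader:
  read fails at retries under R1 (no fill)
  => FAILS_AT (retries, R1)
the other User changes do not affect what is asked:
  removed field avatar from record User -> matters for User compatibility verdicts, not for this value's decode
  enum Role (field channel in record User): symbol ADMIN added -> matters for User compatibility verdicts, not for this value's decode


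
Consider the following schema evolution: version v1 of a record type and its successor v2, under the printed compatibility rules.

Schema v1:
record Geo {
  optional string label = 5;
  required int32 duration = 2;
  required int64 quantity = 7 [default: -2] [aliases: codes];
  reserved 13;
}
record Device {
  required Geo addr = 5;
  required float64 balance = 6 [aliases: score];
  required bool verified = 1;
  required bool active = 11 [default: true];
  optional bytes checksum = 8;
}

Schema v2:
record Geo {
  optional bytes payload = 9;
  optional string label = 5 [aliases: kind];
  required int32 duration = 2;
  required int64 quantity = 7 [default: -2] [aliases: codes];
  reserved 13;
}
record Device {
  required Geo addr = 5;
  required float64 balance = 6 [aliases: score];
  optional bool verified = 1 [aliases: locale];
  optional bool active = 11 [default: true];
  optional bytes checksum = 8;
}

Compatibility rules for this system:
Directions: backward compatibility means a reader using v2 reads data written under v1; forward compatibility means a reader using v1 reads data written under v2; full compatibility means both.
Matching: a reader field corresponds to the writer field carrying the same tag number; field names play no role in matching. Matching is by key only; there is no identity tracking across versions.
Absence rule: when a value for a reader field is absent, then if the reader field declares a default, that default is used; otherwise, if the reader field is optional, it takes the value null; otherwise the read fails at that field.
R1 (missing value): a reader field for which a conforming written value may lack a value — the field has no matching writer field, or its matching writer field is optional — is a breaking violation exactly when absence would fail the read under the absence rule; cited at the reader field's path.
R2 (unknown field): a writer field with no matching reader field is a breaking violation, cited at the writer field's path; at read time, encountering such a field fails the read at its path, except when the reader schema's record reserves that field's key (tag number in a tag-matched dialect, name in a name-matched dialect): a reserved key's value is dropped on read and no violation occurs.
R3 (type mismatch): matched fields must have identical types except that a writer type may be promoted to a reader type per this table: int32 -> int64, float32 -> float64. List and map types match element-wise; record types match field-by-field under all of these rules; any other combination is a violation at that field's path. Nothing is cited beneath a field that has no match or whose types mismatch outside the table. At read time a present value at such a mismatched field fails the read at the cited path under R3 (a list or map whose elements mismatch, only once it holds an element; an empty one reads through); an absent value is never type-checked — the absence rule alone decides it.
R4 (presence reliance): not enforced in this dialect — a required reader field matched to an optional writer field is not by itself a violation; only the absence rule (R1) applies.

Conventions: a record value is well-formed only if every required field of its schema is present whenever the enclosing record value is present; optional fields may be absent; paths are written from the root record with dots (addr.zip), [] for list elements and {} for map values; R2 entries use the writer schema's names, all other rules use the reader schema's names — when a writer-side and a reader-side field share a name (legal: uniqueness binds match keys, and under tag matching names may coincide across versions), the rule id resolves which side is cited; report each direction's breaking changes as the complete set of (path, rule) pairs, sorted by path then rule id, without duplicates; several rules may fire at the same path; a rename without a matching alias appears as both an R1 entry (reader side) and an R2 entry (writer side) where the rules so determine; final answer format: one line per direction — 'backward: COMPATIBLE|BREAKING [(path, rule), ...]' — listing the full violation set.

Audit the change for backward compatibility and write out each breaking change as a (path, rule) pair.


arrows below run writer -> reader for Device
checking backward for Device: reader v2 against writer v1:
  addr: Geo -> Geo, writer required; from addr
  balance: float64 -> float64, writer required; from balance
  verified: bool -> bool, writer required; from verified
  active: bool -> bool, writer required; from active
  checksum: bytes -> bytes, writer optional; from checksum
  addr.payload: no writer-side match
  addr.label: string -> string, writer optional; from addr.label
  addr.duration: int32 -> int32, writer required; from addr.duration
  addr.quantity: int64 -> int64, writer required; from addr.quantity
  => no violations; backward on Device: COMPATIBLE
the rest of the Device diff is inert for this question:
  field active in record Device: required changed to optional -> no rule fires on it in Device's dialect; the asked verdict holds
  field verified in record Device: required changed to optional -> affects forward compatibility only, which is not asked
  added field payload to record Geo: optional bytes, tag 9 (in v2 it sits immediately before label) -> affects forward compatibility only, which is not asked

backward: COMPATIBLE []


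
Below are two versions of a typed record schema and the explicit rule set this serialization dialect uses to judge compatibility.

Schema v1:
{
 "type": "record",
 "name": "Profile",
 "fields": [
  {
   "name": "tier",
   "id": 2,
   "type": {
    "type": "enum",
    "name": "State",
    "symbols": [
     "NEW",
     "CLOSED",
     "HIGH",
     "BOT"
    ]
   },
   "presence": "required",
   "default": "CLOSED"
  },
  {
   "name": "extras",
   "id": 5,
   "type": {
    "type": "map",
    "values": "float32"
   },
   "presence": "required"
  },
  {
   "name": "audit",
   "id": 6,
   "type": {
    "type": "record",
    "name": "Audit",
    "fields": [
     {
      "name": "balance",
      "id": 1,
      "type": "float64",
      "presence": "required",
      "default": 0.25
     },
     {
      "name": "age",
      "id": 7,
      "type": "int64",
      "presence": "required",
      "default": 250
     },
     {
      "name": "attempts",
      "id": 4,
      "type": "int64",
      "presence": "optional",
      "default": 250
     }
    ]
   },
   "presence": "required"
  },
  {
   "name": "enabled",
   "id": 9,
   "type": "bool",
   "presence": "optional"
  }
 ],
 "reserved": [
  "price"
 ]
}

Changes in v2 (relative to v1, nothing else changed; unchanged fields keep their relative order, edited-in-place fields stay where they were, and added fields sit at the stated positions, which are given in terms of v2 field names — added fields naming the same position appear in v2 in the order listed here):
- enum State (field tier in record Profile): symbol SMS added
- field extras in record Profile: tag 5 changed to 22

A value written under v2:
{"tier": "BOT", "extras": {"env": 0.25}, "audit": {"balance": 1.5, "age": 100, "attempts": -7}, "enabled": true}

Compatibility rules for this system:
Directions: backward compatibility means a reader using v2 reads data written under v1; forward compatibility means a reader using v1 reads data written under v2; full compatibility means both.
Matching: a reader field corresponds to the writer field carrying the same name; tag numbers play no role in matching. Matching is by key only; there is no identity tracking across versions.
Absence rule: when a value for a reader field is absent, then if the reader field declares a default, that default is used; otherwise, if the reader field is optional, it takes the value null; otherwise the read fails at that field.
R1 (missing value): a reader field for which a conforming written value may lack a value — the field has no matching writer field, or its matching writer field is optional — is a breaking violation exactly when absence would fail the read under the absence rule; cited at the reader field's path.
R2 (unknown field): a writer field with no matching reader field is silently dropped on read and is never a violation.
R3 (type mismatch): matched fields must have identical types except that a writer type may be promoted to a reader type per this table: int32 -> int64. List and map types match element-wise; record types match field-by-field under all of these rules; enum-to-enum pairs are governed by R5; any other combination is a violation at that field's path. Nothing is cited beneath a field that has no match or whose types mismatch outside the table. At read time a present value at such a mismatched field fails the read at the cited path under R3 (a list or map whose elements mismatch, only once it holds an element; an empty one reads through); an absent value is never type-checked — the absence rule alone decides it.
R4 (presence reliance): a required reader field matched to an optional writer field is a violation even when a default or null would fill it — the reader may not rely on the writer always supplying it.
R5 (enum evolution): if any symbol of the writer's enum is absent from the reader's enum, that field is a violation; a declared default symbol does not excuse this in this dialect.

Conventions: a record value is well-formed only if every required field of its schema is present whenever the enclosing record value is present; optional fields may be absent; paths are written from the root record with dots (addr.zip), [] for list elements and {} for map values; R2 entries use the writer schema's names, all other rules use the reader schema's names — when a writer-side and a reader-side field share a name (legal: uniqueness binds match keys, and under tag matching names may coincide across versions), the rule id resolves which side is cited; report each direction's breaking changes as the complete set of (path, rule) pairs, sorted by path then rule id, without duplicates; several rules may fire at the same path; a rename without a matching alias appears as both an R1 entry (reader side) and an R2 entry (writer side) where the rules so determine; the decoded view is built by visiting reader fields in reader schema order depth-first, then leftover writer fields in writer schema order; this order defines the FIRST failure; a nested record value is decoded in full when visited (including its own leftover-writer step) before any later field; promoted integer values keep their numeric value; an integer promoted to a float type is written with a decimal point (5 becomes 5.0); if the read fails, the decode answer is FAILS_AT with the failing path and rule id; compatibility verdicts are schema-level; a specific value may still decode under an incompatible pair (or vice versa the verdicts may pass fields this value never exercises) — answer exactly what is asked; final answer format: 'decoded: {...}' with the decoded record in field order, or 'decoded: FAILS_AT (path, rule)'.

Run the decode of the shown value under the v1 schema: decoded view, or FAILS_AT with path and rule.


in Profile below, arrows point writer -> reader
decode walk for Profile under reader schema v1:
  tier := "BOT"
  extras := {"env": 0.25}
  audit.balance := 1.5
  audit.age := 100
  audit.attempts := -7
  enabled := true
  => decoded: {"tier": "BOT", "extras": {"env": 0.25}, "audit": {"balance": 1.5, "age": 100, "attempts": -7}, "enabled": true}
checking off the Profile differences that do not matter here:
  enum State (field tier in record Profile): symbol SMS added -> matters for Profile compatibility verdicts, not for this value's decode
  field extras in record Profile: tag 5 changed to 22 -> no rule fires on it and the decoded Profile view is identical with or without it

decoded: {"tier": "BOT", "extras": {"env": 0.25}, "audit": {"balance": 1.5, "age": 100, "attempts": -7}, "enabled": true}


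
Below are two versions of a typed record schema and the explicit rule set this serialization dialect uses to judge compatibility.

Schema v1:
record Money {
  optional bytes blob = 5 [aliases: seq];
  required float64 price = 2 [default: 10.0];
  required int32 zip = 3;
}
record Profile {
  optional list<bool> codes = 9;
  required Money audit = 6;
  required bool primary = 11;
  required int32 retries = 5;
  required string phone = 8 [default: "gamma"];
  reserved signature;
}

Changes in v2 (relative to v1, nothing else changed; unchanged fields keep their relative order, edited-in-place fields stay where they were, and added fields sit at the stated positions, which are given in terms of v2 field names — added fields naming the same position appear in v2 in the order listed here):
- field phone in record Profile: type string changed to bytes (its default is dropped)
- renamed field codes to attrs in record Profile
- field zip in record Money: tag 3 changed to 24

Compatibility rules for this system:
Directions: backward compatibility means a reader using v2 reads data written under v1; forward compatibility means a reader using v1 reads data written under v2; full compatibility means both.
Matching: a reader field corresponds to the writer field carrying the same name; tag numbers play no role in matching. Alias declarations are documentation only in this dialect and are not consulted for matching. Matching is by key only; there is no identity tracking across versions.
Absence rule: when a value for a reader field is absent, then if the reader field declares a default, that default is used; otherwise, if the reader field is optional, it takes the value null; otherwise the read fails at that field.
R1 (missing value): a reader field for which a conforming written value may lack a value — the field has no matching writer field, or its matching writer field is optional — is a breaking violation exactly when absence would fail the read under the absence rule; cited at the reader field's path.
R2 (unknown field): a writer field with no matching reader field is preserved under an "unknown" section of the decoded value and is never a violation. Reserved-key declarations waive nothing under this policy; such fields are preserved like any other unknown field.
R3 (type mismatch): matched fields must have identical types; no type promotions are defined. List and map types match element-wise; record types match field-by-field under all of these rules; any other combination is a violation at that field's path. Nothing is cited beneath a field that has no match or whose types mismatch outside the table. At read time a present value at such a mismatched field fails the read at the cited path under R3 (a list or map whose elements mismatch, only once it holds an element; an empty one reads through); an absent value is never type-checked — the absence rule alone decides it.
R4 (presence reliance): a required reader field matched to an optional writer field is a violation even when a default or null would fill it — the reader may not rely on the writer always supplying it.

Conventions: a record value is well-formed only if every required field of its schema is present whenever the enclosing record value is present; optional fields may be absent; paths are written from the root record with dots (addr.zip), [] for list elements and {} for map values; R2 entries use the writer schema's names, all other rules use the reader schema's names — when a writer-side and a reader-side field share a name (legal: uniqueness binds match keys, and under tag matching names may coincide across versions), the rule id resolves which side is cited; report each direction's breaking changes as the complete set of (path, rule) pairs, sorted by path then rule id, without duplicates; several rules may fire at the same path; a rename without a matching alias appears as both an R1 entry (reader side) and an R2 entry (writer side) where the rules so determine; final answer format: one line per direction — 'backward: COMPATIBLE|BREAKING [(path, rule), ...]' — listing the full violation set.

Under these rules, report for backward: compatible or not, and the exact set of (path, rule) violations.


backward: BREAKING [(phone, R3)]

the writer's type comes first in each Profile pair
backward for Profile (reader v2, writer v1):
  attrs: no writer-side match
  Money -> Money, writer required: audit aligns to audit
  bool -> bool, writer required: primary aligns to primary
  int32 -> int32, writer required: retries aligns to retries
  string -> bytes, writer required: phone aligns to phone
  leftover writer field: codes
  bytes -> bytes, writer optional: audit.blob aligns to audit.blob
  float64 -> float64, writer required: audit.price aligns to audit.price
  int32 -> int32, writer required: audit.zip aligns to audit.zip
  R3 fires at phone
  => backward verdict for Profile: BREAKING, 1 violation(s)
remaining Profile differences; none change what is asked:
  renamed field codes to attrs in record Profile -> triggers nothing under Profile's printed rules — same verdict
  field zip in record Money: tag 3 changed to 24 -> triggers nothing under Profile's printed rules — same verdict


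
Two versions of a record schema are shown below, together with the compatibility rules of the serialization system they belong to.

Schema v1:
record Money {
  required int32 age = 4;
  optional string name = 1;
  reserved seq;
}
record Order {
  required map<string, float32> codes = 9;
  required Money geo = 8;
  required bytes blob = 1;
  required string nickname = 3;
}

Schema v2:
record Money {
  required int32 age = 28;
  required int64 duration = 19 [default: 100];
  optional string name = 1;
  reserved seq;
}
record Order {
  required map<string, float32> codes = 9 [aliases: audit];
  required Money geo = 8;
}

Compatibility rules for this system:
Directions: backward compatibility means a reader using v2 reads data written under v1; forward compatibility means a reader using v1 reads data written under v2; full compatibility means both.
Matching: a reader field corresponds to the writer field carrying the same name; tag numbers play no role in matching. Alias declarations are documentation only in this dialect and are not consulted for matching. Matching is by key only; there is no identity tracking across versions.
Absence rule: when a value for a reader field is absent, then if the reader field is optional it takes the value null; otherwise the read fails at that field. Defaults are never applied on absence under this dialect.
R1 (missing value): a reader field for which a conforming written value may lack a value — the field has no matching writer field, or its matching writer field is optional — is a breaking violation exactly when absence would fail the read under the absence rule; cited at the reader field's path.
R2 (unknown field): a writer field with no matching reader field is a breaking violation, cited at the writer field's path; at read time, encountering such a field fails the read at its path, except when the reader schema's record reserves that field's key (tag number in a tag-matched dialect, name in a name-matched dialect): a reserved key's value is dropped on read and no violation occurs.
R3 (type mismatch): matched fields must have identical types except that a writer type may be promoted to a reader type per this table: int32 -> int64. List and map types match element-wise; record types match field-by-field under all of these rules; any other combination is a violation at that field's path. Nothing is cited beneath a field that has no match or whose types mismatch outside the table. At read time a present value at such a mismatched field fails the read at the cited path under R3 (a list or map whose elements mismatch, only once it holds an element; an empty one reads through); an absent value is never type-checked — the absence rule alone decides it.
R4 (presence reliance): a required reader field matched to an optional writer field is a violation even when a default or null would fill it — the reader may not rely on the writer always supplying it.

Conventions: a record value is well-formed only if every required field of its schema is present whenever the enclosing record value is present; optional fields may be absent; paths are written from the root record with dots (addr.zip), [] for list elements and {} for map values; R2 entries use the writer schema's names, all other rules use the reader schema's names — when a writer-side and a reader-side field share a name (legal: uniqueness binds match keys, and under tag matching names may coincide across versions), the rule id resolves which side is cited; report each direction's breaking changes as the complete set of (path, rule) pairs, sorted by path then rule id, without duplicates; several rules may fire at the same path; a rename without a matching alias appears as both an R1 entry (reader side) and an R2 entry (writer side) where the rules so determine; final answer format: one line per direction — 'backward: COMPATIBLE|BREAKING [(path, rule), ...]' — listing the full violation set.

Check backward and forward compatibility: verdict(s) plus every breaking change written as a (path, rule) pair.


backward: BREAKING [(blob, R2), (geo.duration, R1), (nickname, R2)]; forward: BREAKING [(blob, R1), (geo.duration, R2), (nickname, R1)]

the writer's type comes first in each Order pair
backward for Order (reader v2, writer v1):
  codes: map<string, float32> -> map<string, float32>, writer required; from codes
  geo: Money -> Money, writer required; from geo
  writer field blob has no reader counterpart
  writer field nickname has no reader counterpart
  geo.age: int32 -> int32, writer required; from geo.age
  geo.duration has no writer counterpart
  geo.name: string -> string, writer optional; from geo.name
  breaking: (blob, R2)
  breaking: (geo.duration, R1)
  breaking: (nickname, R2)
  backward on Order therefore BREAKING (3)
forward for Order (reader v1, writer v2):
  codes: map<string, float32> -> map<string, float32>, writer required; from codes
  geo: Money -> Money, writer required; from geo
  blob has no writer counterpart
  nickname has no writer counterpart
  geo.age: int32 -> int32, writer required; from geo.age
  geo.name: string -> string, writer optional; from geo.name
  writer field geo.duration has no reader counterpart
  breaking: (blob, R1)
  breaking: (geo.duration, R2)
  breaking: (nickname, R1)
  forward on Order therefore BREAKING (3)


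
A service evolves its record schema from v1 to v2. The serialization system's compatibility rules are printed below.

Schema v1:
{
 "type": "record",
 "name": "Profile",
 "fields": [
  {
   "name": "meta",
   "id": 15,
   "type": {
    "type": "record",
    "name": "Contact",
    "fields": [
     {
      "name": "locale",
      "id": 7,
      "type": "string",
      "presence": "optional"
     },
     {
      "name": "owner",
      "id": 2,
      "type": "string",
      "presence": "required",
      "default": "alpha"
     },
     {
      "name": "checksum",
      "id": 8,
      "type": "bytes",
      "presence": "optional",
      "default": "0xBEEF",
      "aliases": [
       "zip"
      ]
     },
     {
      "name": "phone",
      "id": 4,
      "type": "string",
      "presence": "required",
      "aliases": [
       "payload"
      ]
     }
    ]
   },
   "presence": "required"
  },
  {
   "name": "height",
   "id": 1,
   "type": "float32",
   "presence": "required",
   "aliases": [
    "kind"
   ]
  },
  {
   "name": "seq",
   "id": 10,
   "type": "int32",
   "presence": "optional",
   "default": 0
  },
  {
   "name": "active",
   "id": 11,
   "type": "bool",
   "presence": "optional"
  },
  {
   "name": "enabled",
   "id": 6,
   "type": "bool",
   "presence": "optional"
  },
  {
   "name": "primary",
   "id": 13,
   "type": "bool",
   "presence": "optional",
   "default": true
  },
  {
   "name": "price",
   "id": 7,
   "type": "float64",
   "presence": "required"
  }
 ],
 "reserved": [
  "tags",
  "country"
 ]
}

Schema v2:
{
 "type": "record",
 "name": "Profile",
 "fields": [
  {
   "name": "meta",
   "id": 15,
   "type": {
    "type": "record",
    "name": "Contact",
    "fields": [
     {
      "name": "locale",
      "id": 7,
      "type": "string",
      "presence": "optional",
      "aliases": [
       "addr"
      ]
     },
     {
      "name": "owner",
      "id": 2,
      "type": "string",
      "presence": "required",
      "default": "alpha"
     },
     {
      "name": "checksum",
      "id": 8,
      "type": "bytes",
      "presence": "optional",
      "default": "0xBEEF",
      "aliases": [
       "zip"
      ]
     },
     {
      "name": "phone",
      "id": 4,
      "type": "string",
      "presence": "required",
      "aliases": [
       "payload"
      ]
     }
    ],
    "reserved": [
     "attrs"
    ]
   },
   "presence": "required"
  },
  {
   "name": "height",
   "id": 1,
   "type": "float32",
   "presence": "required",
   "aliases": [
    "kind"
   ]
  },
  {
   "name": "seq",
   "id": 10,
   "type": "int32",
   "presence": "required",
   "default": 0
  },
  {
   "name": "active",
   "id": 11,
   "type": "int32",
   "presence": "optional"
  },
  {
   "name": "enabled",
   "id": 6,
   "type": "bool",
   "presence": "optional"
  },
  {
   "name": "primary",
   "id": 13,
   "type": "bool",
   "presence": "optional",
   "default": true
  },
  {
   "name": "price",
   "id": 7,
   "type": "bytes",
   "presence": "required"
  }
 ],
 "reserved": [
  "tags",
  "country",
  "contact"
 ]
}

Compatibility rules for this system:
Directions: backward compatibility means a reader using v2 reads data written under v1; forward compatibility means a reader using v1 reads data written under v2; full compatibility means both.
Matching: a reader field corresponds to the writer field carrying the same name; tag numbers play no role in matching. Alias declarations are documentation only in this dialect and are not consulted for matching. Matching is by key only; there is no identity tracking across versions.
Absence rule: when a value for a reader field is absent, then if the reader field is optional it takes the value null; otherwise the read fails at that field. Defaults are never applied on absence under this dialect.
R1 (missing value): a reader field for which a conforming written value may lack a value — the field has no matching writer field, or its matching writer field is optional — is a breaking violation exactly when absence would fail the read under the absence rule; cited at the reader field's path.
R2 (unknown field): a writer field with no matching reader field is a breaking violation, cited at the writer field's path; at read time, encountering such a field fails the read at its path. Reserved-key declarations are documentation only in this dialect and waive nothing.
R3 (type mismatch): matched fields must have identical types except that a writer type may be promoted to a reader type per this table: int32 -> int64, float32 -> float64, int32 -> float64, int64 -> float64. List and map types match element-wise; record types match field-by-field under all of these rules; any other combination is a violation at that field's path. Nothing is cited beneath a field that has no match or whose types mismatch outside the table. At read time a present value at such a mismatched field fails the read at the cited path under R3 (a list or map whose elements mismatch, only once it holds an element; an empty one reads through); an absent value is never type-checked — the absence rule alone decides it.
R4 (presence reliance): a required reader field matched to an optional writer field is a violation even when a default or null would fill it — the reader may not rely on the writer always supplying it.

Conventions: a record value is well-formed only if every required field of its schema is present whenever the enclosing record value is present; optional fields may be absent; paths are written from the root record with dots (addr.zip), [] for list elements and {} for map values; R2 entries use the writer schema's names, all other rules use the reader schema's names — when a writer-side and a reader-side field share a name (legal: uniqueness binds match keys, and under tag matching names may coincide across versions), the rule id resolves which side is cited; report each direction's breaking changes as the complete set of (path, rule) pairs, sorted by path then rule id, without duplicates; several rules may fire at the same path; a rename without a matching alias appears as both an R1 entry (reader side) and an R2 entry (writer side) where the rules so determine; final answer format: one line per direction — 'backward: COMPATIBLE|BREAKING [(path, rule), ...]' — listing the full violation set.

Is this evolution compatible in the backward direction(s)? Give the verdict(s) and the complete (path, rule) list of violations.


in Profile below, arrows point writer -> reader
backward analysis of Profile with v2 as reader and v1 as writer:
  meta <- meta (Contact -> Contact, writer required)
  height <- height (float32 -> float32, writer required)
  seq <- seq (int32 -> int32, writer optional)
  active <- active (bool -> int32, writer optional)
  enabled <- enabled (bool -> bool, writer optional)
  primary <- primary (bool -> bool, writer optional)
  price <- price (float64 -> bytes, writer required)
  meta.locale <- meta.locale (string -> string, writer optional)
  meta.owner <- meta.owner (string -> string, writer required)
  meta.checksum <- meta.checksum (bytes -> bytes, writer optional)
  meta.phone <- meta.phone (string -> string, writer required)
  breaking: (active, R3)
  breaking: (price, R3)
  breaking: (seq, R1)
  breaking: (seq, R4)
  backward on Profile therefore BREAKING (4)

backward: BREAKING [(active, R3), (price, R3), (seq, R1), (seq, R4)]
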